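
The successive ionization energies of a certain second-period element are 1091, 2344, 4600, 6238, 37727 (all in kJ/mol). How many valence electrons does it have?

Look for the largest jump between consecutive ionization energies: IE5/IE4 ≈ 6.0, far larger than any earlier ratio.
That jump marks the point where a core electron is being removed. So the atom has 4 valence electrons.

4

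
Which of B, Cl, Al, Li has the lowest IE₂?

Al

IE_2 is the cost of taking one more electron from the +1 cation: B⁺ still has 2 valence electrons; Cl⁺ still has 6 valence electrons; Al⁺ still has 2 valence electrons; Li⁺ is the bare [He] core.
Pulling an electron out of a noble-gas core costs far more than removing a remaining valence electron, so Li sits at the high end of IE_2.
Valence configurations: B⁺ [He]2s², Cl⁺ [Ne]3s²3p⁴, Al⁺ [Ne]3s².
Tabulated IE_2 (kJ/mol): B 2427, Cl 2298, Al 1817, Li 7298.
So the second ionization energies run Al < Cl < B < Li.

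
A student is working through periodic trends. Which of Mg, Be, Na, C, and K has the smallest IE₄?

The fourth ionization energy removes an electron from the +3 ion. For each element: Mg³⁺ is already 1 electron into the core; Be³⁺ is already 1 electron into the core; Na³⁺ is already 2 electrons into the core; C³⁺ still has 1 valence electron; K³⁺ is already 2 electrons into the core.
Usually core removal costs more than valence removal, but here the competition is close: a tightly held n=2 valence electron can cost more to remove than an n=3 core electron, so the actual values have to decide it.
Tabulated IE_4 (kJ/mol): Mg 10543, Be 21007, Na 9543, C 6223, K 5877.
So the fourth ionization energies run K < C < Na < Mg < Be.

K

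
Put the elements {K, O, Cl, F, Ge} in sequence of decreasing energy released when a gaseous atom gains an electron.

O is in period 2, group 16; F is in period 2, group 17; Cl is in period 3, group 17; K is in period 4, group 1; Ge is in period 4, group 14.
EA tends to increase across a period and decrease down a group, though the pattern is less regular than for IE or radius.
Here both period and group differ, so the two effects have to be weighed against each other.
Ge > K: Ge lies to the right of K in period 4, so the across-period effect alone puts Ge higher.
O > Ge: relative to Ge, both the across-period and down-group shifts push O's electron affinity up.
F > O: F lies to the right of O in period 2, so the across-period effect alone puts F higher.
Cl > F: this pair runs against the simple trend — see the exception note.
Note the exception: Cl has a higher electron affinity than F, contrary to the simple trend — F's small 2p subshell makes the incoming electron feel strong e⁻–e⁻ repulsion, so Cl actually releases more energy on gaining an electron.
For reference (kJ/mol): O 141, F 328, Cl 349, K 48, Ge 119.
So from highest to lowest: Cl > F > O > Ge > K.

Cl > F > O > Ge > K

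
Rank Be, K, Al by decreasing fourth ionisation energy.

Be > Al > K

After 3 electrons have been removed, what remains? Be³⁺ is already 1 electron into the core; K³⁺ is already 2 electrons into the core; Al³⁺ is the bare [Ne] core.
All of these are removing an electron from a noble-gas core or deeper; the smaller core (lower principal quantum number) is held far more tightly, and within a period the higher nuclear charge binds the same core more tightly.
Tabulated IE_4 (kJ/mol): Be 21007, K 5877, Al 11577.
Overall IE_4 order: K < Al < Be.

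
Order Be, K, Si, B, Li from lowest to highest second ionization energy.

IE_2 is the cost of taking one more electron from the +1 cation: Be⁺ still has 1 valence electron; K⁺ is the bare [Ar] core; Si⁺ still has 3 valence electrons; B⁺ still has 2 valence electrons; Li⁺ is the bare [He] core.
Pulling an electron out of a noble-gas core costs far more than removing a remaining valence electron, so K and Li sit at the high end of IE_2.
Valence configurations: Be⁺ [He]2s¹, Si⁺ [Ne]3s²3p¹, B⁺ [He]2s².
The numbers (kJ/mol): Be 1757, K 3052, Si 1577, B 2427, Li 7298.
Hence IE_2: Si < Be < B < K < Li.

Si < Be < B < K < Li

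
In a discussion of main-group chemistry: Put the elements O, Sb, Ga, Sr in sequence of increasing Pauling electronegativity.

O is in period 2, group 16; Ga is in period 4, group 13; Sr is in period 5, group 2; Sb is in period 5, group 15.
EN rises left→right (higher Z_eff, smaller atoms) and falls top→bottom (larger, more shielded atoms).
Here both period and group differ, so the two effects have to be weighed against each other.
Ga > Sr: both effects reinforce here, so Ga is clearly the higher of the two.
Sb > Ga: period and group pull opposite ways; the across-period shift dominates (2.05 vs 1.81).
O > Sb: both effects reinforce here, so O is clearly the higher of the two.
For reference (Pauling): O 3.44, Ga 1.81, Sr 0.95, Sb 2.05.
So from lowest to highest: Sr < Ga < Sb < O.

Sr < Ga < Sb < O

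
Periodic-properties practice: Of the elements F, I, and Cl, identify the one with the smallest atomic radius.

F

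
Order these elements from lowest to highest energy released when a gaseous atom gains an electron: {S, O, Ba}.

Ba < O < S

O is in period 2, group 16; S is in period 3, group 16; Ba is in period 6, group 2.
Electron affinity generally becomes more exothermic across a period toward the halogens and less exothermic down a group.
These span different periods and groups, so the two trends combine.
O > Ba: relative to Ba, both the across-period and down-group shifts push O's electron affinity up.
S > O: this pair runs against the simple trend — see the exception note.
Note the exception: S has a higher electron affinity than O, contrary to the simple trend — the compact 2p subshell of O repels the added electron more than S's larger 3p does.
Approximate values (kJ/mol): O 141, S 200, Ba 14.
So from lowest to highest: Ba < O < S.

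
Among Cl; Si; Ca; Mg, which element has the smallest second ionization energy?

Ca

After 1 electron has been removed, what remains? Cl⁺ still has 6 valence electrons; Si⁺ still has 3 valence electrons; Ca⁺ still has 1 valence electron; Mg⁺ still has 1 valence electron.
All are still removing valence electrons, so compare the +1 ions as you would atoms: IE_2 generally rises across a period (higher Z_eff) and falls down a group (larger shell), subject to the usual subshell exceptions.
Valence configurations: Cl⁺ [Ne]3s²3p⁴, Si⁺ [Ne]3s²3p¹, Ca⁺ [Ar]4s¹, Mg⁺ [Ne]3s¹.
The numbers (kJ/mol): Cl 2298, Si 1577, Ca 1145, Mg 1451.
Hence IE_2: Ca < Mg < Si < Cl.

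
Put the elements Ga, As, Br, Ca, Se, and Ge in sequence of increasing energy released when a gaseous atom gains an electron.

Ca < Ga < As < Ge < Se < Br

Ca is in period 4, group 2; Ga is in period 4, group 13; Ge is in period 4, group 14; As is in period 4, group 15; Se is in period 4, group 16; Br is in period 4, group 17.
Adding an electron releases more energy for atoms nearer the top right (short of the noble gases).
All lie in period 4; the across-period trend (electron affinity increases left to right) applies, with the exception below.
Note the exception: Ge has a higher electron affinity than As, contrary to the simple trend — adding an electron to As's half-filled 4p³ is unfavourable, so Ge (4p²) has the more exothermic EA.
Approximate values (kJ/mol): Ca 2, Ga 29, Ge 119, As 78, Se 195, Br 325.
So from lowest to highest: Ca < Ga < As < Ge < Se < Br.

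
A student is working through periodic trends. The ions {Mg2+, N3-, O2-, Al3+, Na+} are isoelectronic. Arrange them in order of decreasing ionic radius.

N3- > O2- > Na+ > Mg2+ > Al3+

All of these have 10 electrons, so size is governed by nuclear charge alone: the more protons, the stronger the pull on the same electron cloud, and the smaller the ion.
Nuclear charges: Al3+ (Z=13), Mg2+ (Z=12), Na+ (Z=11), O2- (Z=8), N3- (Z=7).
Largest to smallest: N3- > O2- > Na+ > Mg2+ > Al3+.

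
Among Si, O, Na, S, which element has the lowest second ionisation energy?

The second ionization energy removes an electron from the +1 ion. For each element: Si⁺ still has 3 valence electrons; O⁺ still has 5 valence electrons; Na⁺ is the bare [Ne] core; S⁺ still has 5 valence electrons.
Core electrons are held far more tightly than valence electrons, so Na tops the IE_2 order.
Valence configurations: Si⁺ [Ne]3s²3p¹, O⁺ [He]2s²2p³, S⁺ [Ne]3s²3p³.
The numbers (kJ/mol): Si 1577, O 3388, Na 4562, S 2252.
Putting it together, IE_2: Si < S < O < Na.

Si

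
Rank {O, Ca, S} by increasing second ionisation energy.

Ca, S, O

Consider each +1 ion: O⁺ still has 5 valence electrons; Ca⁺ still has 1 valence electron; S⁺ still has 5 valence electrons.
All are still removing valence electrons, so compare the +1 ions as you would atoms: IE_2 generally rises across a period (higher Z_eff) and falls down a group (larger shell), subject to the usual subshell exceptions.
Valence configurations: O⁺ [He]2s²2p³, Ca⁺ [Ar]4s¹, S⁺ [Ne]3s²3p³.
The numbers (kJ/mol): O 3388, Ca 1145, S 2252.
So the second ionization energies run Ca < S < O.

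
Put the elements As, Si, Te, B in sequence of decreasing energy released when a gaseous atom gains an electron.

Te > Si > As > B

Atoms with high Z_eff and room in the valence shell (especially the halogens) have the most exothermic electron affinities.
These sit on a diagonal, where the across-period and down-group effects partly cancel.
As > B: the two effects oppose for this pair; the across-period effect wins (78 vs 27 kJ/mol).
Si > As: period and group pull opposite ways; the down-group shift dominates (134 vs 78 kJ/mol).
Te > Si: period and group pull opposite ways; the across-period shift dominates (190 vs 134 kJ/mol).
For reference (kJ/mol): B 27, Si 134, As 78, Te 190.
So from highest to lowest: Te > Si > As > B.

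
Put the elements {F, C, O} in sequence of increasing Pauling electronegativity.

C < O < F

C is in period 2, group 14; O is in period 2, group 16; F is in period 2, group 17.
Electronegativity increases across a period and decreases down a group, tracking effective nuclear charge and atomic size.
All lie in period 2, so electronegativity increases left to right.
So from lowest to highest: C < O < F.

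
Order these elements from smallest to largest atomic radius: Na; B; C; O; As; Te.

O < C < B < As < Te < Na

B is in period 2, group 13; C is in period 2, group 14; O is in period 2, group 16; Na is in period 3, group 1; As is in period 4, group 15; Te is in period 5, group 16.
Moving right in a period, electrons are added to the same shell under a stronger nuclear pull, so atoms get smaller; moving down, a new shell is opened and atoms get larger.
Here both period and group differ, so the two effects have to be weighed against each other.
C > O: both are in period 2; the period trend gives C the larger value.
B > C: both are in period 2; the period trend gives B the larger value.
As > B: the two effects oppose for this pair; the down-group effect wins (121 vs 85 pm).
Te > As: period and group pull opposite ways; the down-group shift dominates (136 vs 121 pm).
Na > Te: period and group pull opposite ways; the across-period shift dominates (155 vs 136 pm).
Approximate values (pm): B 85, C 75, O 63, Na 155, As 121, Te 136.
So from smallest to largest: O < C < B < As < Te < Na.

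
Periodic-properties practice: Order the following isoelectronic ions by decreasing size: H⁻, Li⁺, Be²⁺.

All of these have 2 electrons, so size is governed by nuclear charge alone: the more protons, the stronger the pull on the same electron cloud, and the smaller the ion.
Nuclear charges: Be²⁺ (Z=4), Li⁺ (Z=3), H⁻ (Z=1).
Largest to smallest: H⁻ > Li⁺ > Be²⁺.

H⁻ > Li⁺ > Be²⁺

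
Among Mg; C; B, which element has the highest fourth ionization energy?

Consider each +3 ion: Mg³⁺ is already 1 electron into the core; C³⁺ still has 1 valence electron; B³⁺ is the bare [He] core.
Breaking into a closed-shell core is much more expensive than removing a leftover valence electron — Mg and B have the largest IE_4 here.
The numbers (kJ/mol): Mg 10543, C 6223, B 25026.
So the fourth ionization energies run C < Mg < B.

B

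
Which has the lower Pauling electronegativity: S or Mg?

Mg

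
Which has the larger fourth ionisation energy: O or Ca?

O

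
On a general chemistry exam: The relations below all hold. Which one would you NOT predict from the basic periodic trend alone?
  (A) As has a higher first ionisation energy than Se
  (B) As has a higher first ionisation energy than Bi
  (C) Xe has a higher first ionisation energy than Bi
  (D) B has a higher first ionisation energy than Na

(A)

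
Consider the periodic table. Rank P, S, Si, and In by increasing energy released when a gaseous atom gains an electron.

In < P < Si < S

Si is in period 3, group 14; P is in period 3, group 15; S is in period 3, group 16; In is in period 5, group 13.
Electron affinity generally becomes more exothermic across a period toward the halogens and less exothermic down a group.
Neither a single period nor a single group — weigh both effects.
P > In: relative to In, both the across-period and down-group shifts push P's electron affinity up.
Si > P: this pair runs against the simple trend — see the exception note.
S > Si: S lies to the right of Si in period 3, so the across-period effect alone puts S higher.
Note the exception: Si has a higher electron affinity than P, contrary to the simple trend — adding an electron to P's half-filled 3p³ is unfavourable, so Si (3p²) has the more exothermic EA.
Tabulated electron affinity (kJ/mol): Si 134, P 72, S 200, In 29.
So from lowest to highest: In < P < Si < S.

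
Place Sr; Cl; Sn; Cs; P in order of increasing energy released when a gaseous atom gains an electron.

Sr < Cs < P < Sn < Cl

P is in period 3, group 15; Cl is in period 3, group 17; Sr is in period 5, group 2; Sn is in period 5, group 14; Cs is in period 6, group 1.
EA tends to increase across a period and decrease down a group, though the pattern is less regular than for IE or radius.
These span different periods and groups, so the two trends combine.
Cs > Sr: this pair runs against the simple trend — see the exception note.
P > Cs: relative to Cs, both the across-period and down-group shifts push P's electron affinity up.
Sn > P: this pair runs against the simple trend — see the exception note.
Cl > Sn: both effects reinforce here, so Cl is clearly the higher of the two.
Note the exception: Cs has a higher electron affinity than Sr, contrary to the simple trend — adding an electron to Sr (ns²) has to open a new, higher-energy np subshell, which is unfavourable.
Note the exception: Sn has a higher electron affinity than P, contrary to the simple trend — adding an electron to P's half-filled np³ subshell costs electron-pairing energy.
Approximate values (kJ/mol): P 72, Cl 349, Sr 5, Sn 107, Cs 46.
So from lowest to highest: Sr < Cs < P < Sn < Cl.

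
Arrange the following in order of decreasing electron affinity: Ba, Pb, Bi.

EA tends to increase across a period and decrease down a group, though the pattern is less regular than for IE or radius.
All lie in period 6, so electron affinity increases left to right.
So from highest to lowest: Bi > Pb > Ba.

Bi > Pb > Ba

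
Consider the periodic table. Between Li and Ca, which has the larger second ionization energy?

After 1 electron has been removed, what remains? Li⁺ is the bare [He] core; Ca⁺ still has 1 valence electron.
Core electrons are held far more tightly than valence electrons, so Li tops the IE_2 order.
Approximate IE_2 values (kJ/mol): Li 7298, Ca 1145.
Hence IE_2: Ca < Li.

Li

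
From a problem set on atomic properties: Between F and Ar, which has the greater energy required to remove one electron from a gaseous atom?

F

F is in period 2, group 17; Ar is in period 3, group 18.
Across a period the outer electron is held more tightly (higher IE₁); down a group it sits in a higher shell, more shielded, and comes off more easily.
These sit on a diagonal, where the across-period and down-group effects partly cancel.
F > Ar: period and group pull opposite ways; the down-group shift dominates (1681 vs 1521 kJ/mol).
Approximate values (kJ/mol): F 1681, Ar 1521.
So F has the greater energy required to remove one electron from a gaseous atom (F > Ar).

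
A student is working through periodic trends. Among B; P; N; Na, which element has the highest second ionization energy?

After 1 electron has been removed, what remains? B⁺ still has 2 valence electrons; P⁺ still has 4 valence electrons; N⁺ still has 4 valence electrons; Na⁺ is the bare [Ne] core.
Breaking into a closed-shell core is much more expensive than removing a leftover valence electron — Na has the largest IE_2 here.
Valence configurations: B⁺ [He]2s², P⁺ [Ne]3s²3p², N⁺ [He]2s²2p².
Tabulated IE_2 (kJ/mol): B 2427, P 1907, N 2856, Na 4562.
Hence IE_2: P < B < N < Na.

Na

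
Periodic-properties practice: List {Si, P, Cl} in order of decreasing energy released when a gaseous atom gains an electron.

Cl > Si > P

Si is in period 3, group 14; P is in period 3, group 15; Cl is in period 3, group 17.
Adding an electron releases more energy for atoms nearer the top right (short of the noble gases).
All lie in period 3; the across-period trend (electron affinity increases left to right) applies, with the exception below.
Note the exception: Si has a higher electron affinity than P, contrary to the simple trend — adding an electron to P's half-filled 3p³ is unfavourable, so Si (3p²) has the more exothermic EA.
Tabulated electron affinity (kJ/mol): Si 134, P 72, Cl 349.
So from highest to lowest: Cl > Si > P.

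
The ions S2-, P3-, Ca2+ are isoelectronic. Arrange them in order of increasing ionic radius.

Ca2+ < S2- < P3-

All of these have 18 electrons, so size is governed by nuclear charge alone: the more protons, the stronger the pull on the same electron cloud, and the smaller the ion.
Nuclear charges: Ca2+ (Z=20), S2- (Z=16), P3- (Z=15).
Smallest to largest: Ca2+ < S2- < P3-.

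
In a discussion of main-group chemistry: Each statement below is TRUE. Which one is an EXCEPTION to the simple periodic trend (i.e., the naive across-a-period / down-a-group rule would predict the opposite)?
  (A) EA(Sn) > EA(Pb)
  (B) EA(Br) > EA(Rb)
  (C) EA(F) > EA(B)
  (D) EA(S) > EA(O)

The general trend: electron affinity increases across a period and decreases down a group.
(A) Sn (period 5, group 14) vs Pb (period 6, group 14): the stated order agrees with the simple trend.
(B) Br (period 4, group 17) vs Rb (period 5, group 1): the stated order agrees with the simple trend.
(C) F (period 2, group 17) vs B (period 2, group 13): the stated order agrees with the simple trend.
(D) S (period 3, group 16) vs O (period 2, group 16): the stated order contradicts the simple trend.
The exception is (D): the compact 2p subshell of O repels the added electron more than S's larger 3p does.

(D)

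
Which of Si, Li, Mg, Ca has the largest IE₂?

Li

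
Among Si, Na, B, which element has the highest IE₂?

Na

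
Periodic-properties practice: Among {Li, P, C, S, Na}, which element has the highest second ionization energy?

Li

Consider each +1 ion: Li⁺ is the bare [He] core; P⁺ still has 4 valence electrons; C⁺ still has 3 valence electrons; S⁺ still has 5 valence electrons; Na⁺ is the bare [Ne] core.
Breaking into a closed-shell core is much more expensive than removing a leftover valence electron — Na and Li have the largest IE_2 here.
Valence configurations: P⁺ [Ne]3s²3p², C⁺ [He]2s²2p¹, S⁺ [Ne]3s²3p³.
The numbers (kJ/mol): Li 7298, P 1907, C 2353, S 2252, Na 4562.
So the second ionization energies run P < S < C < Na < Li.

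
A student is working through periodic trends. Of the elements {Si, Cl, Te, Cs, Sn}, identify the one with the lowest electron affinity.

EA tends to increase across a period and decrease down a group, though the pattern is less regular than for IE or radius.
These span different periods and groups, so the two trends combine.
Sn > Cs: relative to Cs, both the across-period and down-group shifts push Sn's electron affinity up.
Si > Sn: they share group 14; the group trend gives Si the larger value.
Te > Si: period and group pull opposite ways; the across-period shift dominates (190 vs 134 kJ/mol).
Cl > Te: both effects reinforce here, so Cl is clearly the higher of the two.
Approximate values (kJ/mol): Si 134, Cl 349, Sn 107, Te 190, Cs 46.
The lowest electron affinity among these belongs to Cs.

Cs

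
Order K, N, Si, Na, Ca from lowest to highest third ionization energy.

Si, K, N, Ca, Na

After 2 electrons have been removed, what remains? K²⁺ is already 1 electron into the core; N²⁺ still has 3 valence electrons; Si²⁺ still has 2 valence electrons; Na²⁺ is already 1 electron into the core; Ca²⁺ is the bare [Ar] core.
Usually core removal costs more than valence removal, but here the competition is close: a tightly held n=2 valence electron can cost more to remove than an n=3 core electron, so the actual values have to decide it.
Valence configurations: N²⁺ [He]2s²2p¹, Si²⁺ [Ne]3s².
The numbers (kJ/mol): K 4420, N 4578, Si 3232, Na 6910, Ca 4912.
Hence IE_3: Si < K < N < Ca < Na.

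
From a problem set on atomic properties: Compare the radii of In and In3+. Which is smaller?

In3+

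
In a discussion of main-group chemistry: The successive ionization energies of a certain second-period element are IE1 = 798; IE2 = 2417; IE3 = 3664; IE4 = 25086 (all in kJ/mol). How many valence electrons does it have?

Look for the largest jump between consecutive ionization energies: IE4/IE3 ≈ 6.8, far larger than any earlier ratio.
That jump marks the point where a core electron is being removed. So the atom has 3 valence electrons.

3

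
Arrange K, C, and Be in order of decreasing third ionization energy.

The third ionization energy removes an electron from the +2 ion. For each element: K²⁺ is already 1 electron into the core; C²⁺ still has 2 valence electrons; Be²⁺ is the bare [He] core.
Usually core removal costs more than valence removal, but here the competition is close: a tightly held n=2 valence electron can cost more to remove than an n=3 core electron, so the actual values have to decide it.
Tabulated IE_3 (kJ/mol): K 4420, C 4620, Be 14849.
Hence IE_3: K < C < Be.

Be > C > K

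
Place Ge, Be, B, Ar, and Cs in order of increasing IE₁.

Cs < Ge < B < Be < Ar

Be is in period 2, group 2; B is in period 2, group 13; Ar is in period 3, group 18; Ge is in period 4, group 14; Cs is in period 6, group 1.
Across a period the outer electron is held more tightly (higher IE₁); down a group it sits in a higher shell, more shielded, and comes off more easily.
These span different periods and groups, so the two trends combine.
Ge > Cs: relative to Cs, both the across-period and down-group shifts push Ge's first ionization energy up.
B > Ge: the two effects oppose for this pair; the down-group effect wins (801 vs 762 kJ/mol).
Be > B: this pair runs against the simple trend — see the exception note.
Ar > Be: the two effects oppose for this pair; the across-period effect wins (1521 vs 900 kJ/mol).
Note the exception: Be has a higher first ionization energy than B, contrary to the simple trend — removing B's lone 2p electron is easier than breaking Be's filled 2s².
Tabulated first ionization energy (kJ/mol): Be 900, B 801, Ar 1521, Ge 762, Cs 376.
So from lowest to highest: Cs < Ge < B < Be < Ar.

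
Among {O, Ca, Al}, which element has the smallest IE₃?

Consider each +2 ion: O²⁺ still has 4 valence electrons; Ca²⁺ is the bare [Ar] core; Al²⁺ still has 1 valence electron.
Usually core removal costs more than valence removal, but here the competition is close: a tightly held n=2 valence electron can cost more to remove than an n=3 core electron, so the actual values have to decide it.
Valence configurations: O²⁺ [He]2s²2p², Al²⁺ [Ne]3s¹.
The numbers (kJ/mol): O 5300, Ca 4912, Al 2745.
Putting it together, IE_3: Al < Ca < O.

Al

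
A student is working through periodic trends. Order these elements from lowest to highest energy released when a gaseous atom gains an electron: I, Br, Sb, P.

P < Sb < I < Br

Atoms with high Z_eff and room in the valence shell (especially the halogens) have the most exothermic electron affinities.
Neither a single period nor a single group — weigh both effects.
Sb > P: this pair runs against the simple trend — see the exception note.
I > Sb: both are in period 5; the period trend gives I the larger value.
Br > I: they share group 17; the group trend gives Br the larger value.
Note the exception: Sb has a higher electron affinity than P, contrary to the simple trend — both are half-filled np³, but the pairing/repulsion penalty for the added electron shrinks as the p orbitals become larger and more diffuse down the group, and for Sb that outweighs the weaker nuclear attraction.
For reference (kJ/mol): P 72, Br 325, Sb 103, I 295.
So from lowest to highest: P < Sb < I < Br.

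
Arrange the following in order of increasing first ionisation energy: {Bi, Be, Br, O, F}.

Bi < Be < Br < O < F

Be is in period 2, group 2; O is in period 2, group 16; F is in period 2, group 17; Br is in period 4, group 17; Bi is in period 6, group 15.
Removing the outermost electron gets harder across a period and easier down a group.
Neither a single period nor a single group — weigh both effects.
Be > Bi: the two effects oppose for this pair; the down-group effect wins (900 vs 703 kJ/mol).
Br > Be: the two effects oppose for this pair; the across-period effect wins (1140 vs 900 kJ/mol).
O > Br: period and group pull opposite ways; the down-group shift dominates (1314 vs 1140 kJ/mol).
F > O: F lies to the right of O in period 2, so the across-period effect alone puts F higher.
For reference (kJ/mol): Be 900, O 1314, F 1681, Br 1140, Bi 703.
So from lowest to highest: Bi < Be < Br < O < F.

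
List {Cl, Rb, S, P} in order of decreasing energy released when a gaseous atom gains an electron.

Cl > S > P > Rb

P is in period 3, group 15; S is in period 3, group 16; Cl is in period 3, group 17; Rb is in period 5, group 1.
Electron affinity generally becomes more exothermic across a period toward the halogens and less exothermic down a group.
Neither a single period nor a single group — weigh both effects.
P > Rb: relative to Rb, both the across-period and down-group shifts push P's electron affinity up.
S > P: S lies to the right of P in period 3, so the across-period effect alone puts S higher.
Cl > S: Cl lies to the right of S in period 3, so the across-period effect alone puts Cl higher.
Tabulated electron affinity (kJ/mol): P 72, S 200, Cl 349, Rb 47.
So from highest to lowest: Cl > S > P > Rb.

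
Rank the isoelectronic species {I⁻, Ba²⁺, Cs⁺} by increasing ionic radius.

All of these have 54 electrons, so size is governed by nuclear charge alone: the more protons, the stronger the pull on the same electron cloud, and the smaller the ion.
Nuclear charges: Ba²⁺ (Z=56), Cs⁺ (Z=55), I⁻ (Z=53).
Smallest to largest: Ba²⁺ < Cs⁺ < I⁻.

Ba²⁺ < Cs⁺ < I⁻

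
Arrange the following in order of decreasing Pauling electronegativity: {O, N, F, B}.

F, O, N, B

B is in period 2, group 13; N is in period 2, group 15; O is in period 2, group 16; F is in period 2, group 17.
Electronegativity increases across a period and decreases down a group, tracking effective nuclear charge and atomic size.
All lie in period 2, so electronegativity increases left to right.
So from highest to lowest: F > O > N > B.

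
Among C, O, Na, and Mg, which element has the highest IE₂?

Na

After 1 electron has been removed, what remains? C⁺ still has 3 valence electrons; O⁺ still has 5 valence electrons; Na⁺ is the bare [Ne] core; Mg⁺ still has 1 valence electron.
Core electrons are held far more tightly than valence electrons, so Na tops the IE_2 order.
Valence configurations: C⁺ [He]2s²2p¹, O⁺ [He]2s²2p³, Mg⁺ [Ne]3s¹.
Tabulated IE_2 (kJ/mol): C 2353, O 3388, Na 4562, Mg 1451.
Hence IE_2: Mg < C < O < Na.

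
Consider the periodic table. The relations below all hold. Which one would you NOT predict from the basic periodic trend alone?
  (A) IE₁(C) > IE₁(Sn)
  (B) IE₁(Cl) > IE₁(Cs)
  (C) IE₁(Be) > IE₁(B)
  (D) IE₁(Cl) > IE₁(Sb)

The general trend: IE₁ increases across a period and decreases down a group.
(A) C (period 2, group 14) vs Sn (period 5, group 14): the stated order agrees with the simple trend.
(B) Cl (period 3, group 17) vs Cs (period 6, group 1): the stated order agrees with the simple trend.
(C) Be (period 2, group 2) vs B (period 2, group 13): the stated order contradicts the simple trend.
(D) Cl (period 3, group 17) vs Sb (period 5, group 15): the stated order agrees with the simple trend.
The exception is (C): removing B's lone 2p electron is easier than breaking Be's filled 2s².

(C)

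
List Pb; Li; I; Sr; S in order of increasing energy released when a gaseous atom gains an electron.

Li is in period 2, group 1; S is in period 3, group 16; Sr is in period 5, group 2; I is in period 5, group 17; Pb is in period 6, group 14.
Electron affinity generally becomes more exothermic across a period toward the halogens and less exothermic down a group.
Here both period and group differ, so the two effects have to be weighed against each other.
Pb > Sr: period and group pull opposite ways; the across-period shift dominates (35 vs 5 kJ/mol).
Li > Pb: period and group pull opposite ways; the down-group shift dominates (60 vs 35 kJ/mol).
S > Li: the two effects oppose for this pair; the across-period effect wins (200 vs 60 kJ/mol).
I > S: the two effects oppose for this pair; the across-period effect wins (295 vs 200 kJ/mol).
Approximate values (kJ/mol): Li 60, S 200, Sr 5, I 295, Pb 35.
So from lowest to highest: Sr < Pb < Li < S < I.

Sr < Pb < Li < S < I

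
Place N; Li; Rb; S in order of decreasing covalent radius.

Rb, Li, S, N

Atomic radius shrinks across a period as nuclear charge pulls the same shell inward, and grows down a group as new shells are added.
These span different periods and groups, so the two trends combine.
S > N: the two effects oppose for this pair; the down-group effect wins (103 vs 71 pm).
Li > S: the two effects oppose for this pair; the across-period effect wins (133 vs 103 pm).
Rb > Li: Rb sits below Li in group 1, so the down-group effect alone puts Rb larger.
For reference (pm): Li 133, N 71, S 103, Rb 210.
So from largest to smallest: Rb > Li > S > N.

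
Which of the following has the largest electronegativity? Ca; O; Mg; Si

O

O is in period 2, group 16; Mg is in period 3, group 2; Si is in period 3, group 14; Ca is in period 4, group 2.
Electronegativity increases across a period and decreases down a group, tracking effective nuclear charge and atomic size.
Neither a single period nor a single group — weigh both effects.
Mg > Ca: they share group 2; the group trend gives Mg the larger value.
Si > Mg: both are in period 3; the period trend gives Si the larger value.
O > Si: relative to Si, both the across-period and down-group shifts push O's electronegativity up.
Tabulated electronegativity (Pauling): O 3.44, Mg 1.31, Si 1.90, Ca 1.00.
The largest electronegativity among these belongs to O.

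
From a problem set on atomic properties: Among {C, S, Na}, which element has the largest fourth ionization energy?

The fourth ionization energy removes an electron from the +3 ion. For each element: C³⁺ still has 1 valence electron; S³⁺ still has 3 valence electrons; Na³⁺ is already 2 electrons into the core.
Pulling an electron out of a noble-gas core costs far more than removing a remaining valence electron, so Na sits at the high end of IE_4.
Valence configurations: C³⁺ [He]2s¹, S³⁺ [Ne]3s²3p¹.
The numbers (kJ/mol): C 6223, S 4556, Na 9543.
Putting it together, IE_4: S < C < Na.

Na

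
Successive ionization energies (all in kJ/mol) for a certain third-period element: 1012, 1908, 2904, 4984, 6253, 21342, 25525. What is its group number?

Group 15

Look for the largest jump between consecutive ionization energies: IE6/IE5 ≈ 3.4, far larger than any earlier ratio.
That jump marks the point where a core electron is being removed. So the atom has 5 valence electrons.
A main-group element with 5 valence electrons is in group 15.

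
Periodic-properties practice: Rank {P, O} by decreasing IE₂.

O, P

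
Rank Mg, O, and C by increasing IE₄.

C, O, Mg

After 3 electrons have been removed, what remains? Mg³⁺ is already 1 electron into the core; O³⁺ still has 3 valence electrons; C³⁺ still has 1 valence electron.
Core electrons are held far more tightly than valence electrons, so Mg tops the IE_4 order.
Valence configurations: O³⁺ [He]2s²2p¹, C³⁺ [He]2s¹.
Tabulated IE_4 (kJ/mol): Mg 10543, O 7469, C 6223.
So the fourth ionization energies run C < O < Mg.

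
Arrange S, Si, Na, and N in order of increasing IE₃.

The third ionization energy removes an electron from the +2 ion. For each element: S²⁺ still has 4 valence electrons; Si²⁺ still has 2 valence electrons; Na²⁺ is already 1 electron into the core; N²⁺ still has 3 valence electrons.
Pulling an electron out of a noble-gas core costs far more than removing a remaining valence electron, so Na sits at the high end of IE_3.
Valence configurations: S²⁺ [Ne]3s²3p², Si²⁺ [Ne]3s², N²⁺ [He]2s²2p¹.
The numbers (kJ/mol): S 3357, Si 3232, Na 6910, N 4578.
Hence IE_3: Si < S < N < Na.

Si, S, N, Na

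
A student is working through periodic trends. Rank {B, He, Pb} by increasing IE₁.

Pb < B < He

He is in period 1, group 18; B is in period 2, group 13; Pb is in period 6, group 14.
Across a period the outer electron is held more tightly (higher IE₁); down a group it sits in a higher shell, more shielded, and comes off more easily.
Neither a single period nor a single group — weigh both effects.
B > Pb: period and group pull opposite ways; the down-group shift dominates (801 vs 716 kJ/mol).
He > B: both effects reinforce here, so He is clearly the higher of the two.
Tabulated first ionization energy (kJ/mol): He 2372, B 801, Pb 716.
So from lowest to highest: Pb < B < He.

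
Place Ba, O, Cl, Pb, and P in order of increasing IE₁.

Ba < Pb < P < Cl < O

Removing the outermost electron gets harder across a period and easier down a group.
Neither a single period nor a single group — weigh both effects.
Pb > Ba: both are in period 6; the period trend gives Pb the larger value.
P > Pb: both effects reinforce here, so P is clearly the higher of the two.
Cl > P: both are in period 3; the period trend gives Cl the larger value.
O > Cl: period and group pull opposite ways; the down-group shift dominates (1314 vs 1251 kJ/mol).
Approximate values (kJ/mol): O 1314, P 1012, Cl 1251, Ba 503, Pb 716.
So from lowest to highest: Ba < Pb < P < Cl < O.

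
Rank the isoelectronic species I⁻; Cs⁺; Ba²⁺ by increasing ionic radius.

Ba²⁺ < Cs⁺ < I⁻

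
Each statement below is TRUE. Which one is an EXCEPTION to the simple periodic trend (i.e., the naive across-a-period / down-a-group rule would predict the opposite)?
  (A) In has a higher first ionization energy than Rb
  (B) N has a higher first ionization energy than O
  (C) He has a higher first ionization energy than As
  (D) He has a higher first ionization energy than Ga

The general trend: first ionization energy increases across a period and decreases down a group.
(A) In (period 5, group 13) vs Rb (period 5, group 1): the stated order agrees with the simple trend.
(B) N (period 2, group 15) vs O (period 2, group 16): the stated order contradicts the simple trend.
(C) He (period 1, group 18) vs As (period 4, group 15): the stated order agrees with the simple trend.
(D) He (period 1, group 18) vs Ga (period 4, group 13): the stated order agrees with the simple trend.
The exception is (B): pairing an electron in O's 2p⁴ costs repulsion energy, so O ionizes more easily than half-filled N (2p³).

(B)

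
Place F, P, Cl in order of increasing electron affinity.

P < F < Cl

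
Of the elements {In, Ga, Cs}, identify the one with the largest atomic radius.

Radius decreases left→right (rising Z_eff, same n) and increases top→bottom (higher n).
Here both period and group differ, so the two effects have to be weighed against each other.
In > Ga: they share group 13; the group trend gives In the larger value.
Cs > In: relative to In, both the across-period and down-group shifts push Cs's atomic radius up.
Tabulated atomic radius (pm): Ga 124, In 142, Cs 232.
The largest atomic radius among these belongs to Cs.

Cs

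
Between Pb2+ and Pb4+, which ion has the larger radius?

Both ions have Z = 82 protons, but Pb4+ has lost more electrons, so its remaining electrons feel a larger effective nuclear charge per electron and are pulled in more tightly.
Higher positive charge → smaller ion, so Pb2+ > Pb4+.

Pb2+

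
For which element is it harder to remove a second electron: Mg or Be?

Be

IE_2 is the cost of taking one more electron from the +1 cation: Mg⁺ still has 1 valence electron; Be⁺ still has 1 valence electron.
All are still removing valence electrons, so compare the +1 ions as you would atoms: IE_2 generally rises across a period (higher Z_eff) and falls down a group (larger shell), subject to the usual subshell exceptions.
Valence configurations: Mg⁺ [Ne]3s¹, Be⁺ [He]2s¹.
Approximate IE_2 values (kJ/mol): Mg 1451, Be 1757.
Putting it together, IE_2: Mg < Be.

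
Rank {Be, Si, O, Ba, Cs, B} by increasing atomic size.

O, B, Be, Si, Ba, Cs

Be is in period 2, group 2; B is in period 2, group 13; O is in period 2, group 16; Si is in period 3, group 14; Cs is in period 6, group 1; Ba is in period 6, group 2.
Across a period the added protons contract the valence shell; down a group each new principal shell makes the atom larger.
Here both period and group differ, so the two effects have to be weighed against each other.
B > O: B lies to the left of O in period 2, so the across-period effect alone puts B larger.
Be > B: Be lies to the left of B in period 2, so the across-period effect alone puts Be larger.
Si > Be: period and group pull opposite ways; the down-group shift dominates (116 vs 102 pm).
Ba > Si: relative to Si, both the across-period and down-group shifts push Ba's atomic radius up.
Cs > Ba: both are in period 6; the period trend gives Cs the larger value.
Approximate values (pm): Be 102, B 85, O 63, Si 116, Cs 232, Ba 196.
So from smallest to largest: O < B < Be < Si < Ba < Cs.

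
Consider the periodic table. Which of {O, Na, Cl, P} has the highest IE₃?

Na

The third ionization energy removes an electron from the +2 ion. For each element: O²⁺ still has 4 valence electrons; Na²⁺ is already 1 electron into the core; Cl²⁺ still has 5 valence electrons; P²⁺ still has 3 valence electrons.
Core electrons are held far more tightly than valence electrons, so Na tops the IE_3 order.
Valence configurations: O²⁺ [He]2s²2p², Cl²⁺ [Ne]3s²3p³, P²⁺ [Ne]3s²3p¹.
Tabulated IE_3 (kJ/mol): O 5300, Na 6910, Cl 3822, P 2914.
Hence IE_3: P < Cl < O < Na.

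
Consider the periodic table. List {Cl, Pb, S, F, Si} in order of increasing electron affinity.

Electron affinity generally becomes more exothermic across a period toward the halogens and less exothermic down a group.
Here both period and group differ, so the two effects have to be weighed against each other.
Si > Pb: they share group 14; the group trend gives Si the larger value.
S > Si: S lies to the right of Si in period 3, so the across-period effect alone puts S higher.
F > S: both effects reinforce here, so F is clearly the higher of the two.
Cl > F: this pair runs against the simple trend — see the exception note.
Note the exception: Cl has a higher electron affinity than F, contrary to the simple trend — F's small 2p subshell makes the incoming electron feel strong e⁻–e⁻ repulsion, so Cl actually releases more energy on gaining an electron.
Tabulated electron affinity (kJ/mol): F 328, Si 134, S 200, Cl 349, Pb 35.
So from lowest to highest: Pb < Si < S < F < Cl.

Pb < Si < S < F < Cl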